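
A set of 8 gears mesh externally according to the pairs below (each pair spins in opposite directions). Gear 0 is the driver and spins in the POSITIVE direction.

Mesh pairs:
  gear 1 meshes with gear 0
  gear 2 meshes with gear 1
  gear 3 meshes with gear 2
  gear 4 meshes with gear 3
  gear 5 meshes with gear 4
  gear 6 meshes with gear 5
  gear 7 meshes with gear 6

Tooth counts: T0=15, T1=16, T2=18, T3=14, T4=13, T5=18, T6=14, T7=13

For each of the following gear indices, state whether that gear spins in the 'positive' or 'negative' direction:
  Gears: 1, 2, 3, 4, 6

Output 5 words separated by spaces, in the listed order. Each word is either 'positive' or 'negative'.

Answer: negative positive negative positive positive

Derivation:
Gear 0 (driver): positive (depth 0)
  gear 1: meshes with gear 0 -> depth 1 -> negative (opposite of gear 0)
  gear 2: meshes with gear 1 -> depth 2 -> positive (opposite of gear 1)
  gear 3: meshes with gear 2 -> depth 3 -> negative (opposite of gear 2)
  gear 4: meshes with gear 3 -> depth 4 -> positive (opposite of gear 3)
  gear 5: meshes with gear 4 -> depth 5 -> negative (opposite of gear 4)
  gear 6: meshes with gear 5 -> depth 6 -> positive (opposite of gear 5)
  gear 7: meshes with gear 6 -> depth 7 -> negative (opposite of gear 6)
Queried indices 1, 2, 3, 4, 6 -> negative, positive, negative, positive, positive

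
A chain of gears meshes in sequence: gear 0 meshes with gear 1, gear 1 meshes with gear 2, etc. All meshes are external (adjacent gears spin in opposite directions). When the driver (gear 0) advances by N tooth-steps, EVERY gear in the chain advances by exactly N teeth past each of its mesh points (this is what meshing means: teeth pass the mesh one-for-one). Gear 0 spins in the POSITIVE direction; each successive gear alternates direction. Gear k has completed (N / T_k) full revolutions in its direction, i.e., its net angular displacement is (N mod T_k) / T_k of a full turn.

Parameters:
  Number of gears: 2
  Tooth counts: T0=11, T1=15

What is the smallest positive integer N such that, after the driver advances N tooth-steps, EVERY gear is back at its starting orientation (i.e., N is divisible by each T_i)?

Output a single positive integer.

Answer: 165

Derivation:
Gear k returns to start when N is a multiple of T_k.
All gears at start simultaneously when N is a common multiple of [11, 15]; the smallest such N is lcm(11, 15).
Start: lcm = T0 = 11
Fold in T1=15: gcd(11, 15) = 1; lcm(11, 15) = 11 * 15 / 1 = 165 / 1 = 165
Full cycle length = 165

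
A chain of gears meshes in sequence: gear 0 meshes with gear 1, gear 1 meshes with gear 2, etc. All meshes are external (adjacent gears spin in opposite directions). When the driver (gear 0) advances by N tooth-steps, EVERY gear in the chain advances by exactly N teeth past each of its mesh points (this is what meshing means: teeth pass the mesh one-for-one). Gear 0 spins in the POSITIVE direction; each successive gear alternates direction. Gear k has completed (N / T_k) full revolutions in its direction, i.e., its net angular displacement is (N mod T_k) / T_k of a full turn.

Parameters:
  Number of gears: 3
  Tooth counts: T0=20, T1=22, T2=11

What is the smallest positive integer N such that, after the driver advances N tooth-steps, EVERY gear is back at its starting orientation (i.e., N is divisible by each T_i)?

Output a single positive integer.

Answer: 220

Derivation:
Gear k returns to start when N is a multiple of T_k.
All gears at start simultaneously when N is a common multiple of [20, 22, 11]; the smallest such N is lcm(20, 22, 11).
Start: lcm = T0 = 20
Fold in T1=22: gcd(20, 22) = 2; lcm(20, 22) = 20 * 22 / 2 = 440 / 2 = 220
Fold in T2=11: gcd(220, 11) = 11; lcm(220, 11) = 220 * 11 / 11 = 2420 / 11 = 220
Full cycle length = 220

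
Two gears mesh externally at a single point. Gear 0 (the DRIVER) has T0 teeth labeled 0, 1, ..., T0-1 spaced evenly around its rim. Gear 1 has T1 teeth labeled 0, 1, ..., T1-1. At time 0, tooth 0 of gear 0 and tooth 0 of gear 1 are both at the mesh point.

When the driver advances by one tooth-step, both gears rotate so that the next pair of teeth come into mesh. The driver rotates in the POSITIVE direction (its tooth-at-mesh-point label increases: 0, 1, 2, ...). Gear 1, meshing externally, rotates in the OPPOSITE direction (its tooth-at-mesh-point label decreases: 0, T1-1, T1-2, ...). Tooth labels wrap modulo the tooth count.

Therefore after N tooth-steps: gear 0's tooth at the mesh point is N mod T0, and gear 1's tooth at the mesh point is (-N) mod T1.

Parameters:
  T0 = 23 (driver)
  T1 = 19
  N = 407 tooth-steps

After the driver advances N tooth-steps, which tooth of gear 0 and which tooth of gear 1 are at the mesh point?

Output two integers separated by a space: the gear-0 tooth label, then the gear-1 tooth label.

Answer: 16 11

Derivation:
Gear 0 (driver, T0=23): tooth at mesh = N mod T0
  407 = 17 * 23 + 16, so 407 mod 23 = 16
  gear 0 tooth = 16
Gear 1 (driven, T1=19): tooth at mesh = (-N) mod T1
  407 = 21 * 19 + 8, so 407 mod 19 = 8
  (-407) mod 19 = (-8) mod 19 = 19 - 8 = 11
Mesh after 407 steps: gear-0 tooth 16 meets gear-1 tooth 11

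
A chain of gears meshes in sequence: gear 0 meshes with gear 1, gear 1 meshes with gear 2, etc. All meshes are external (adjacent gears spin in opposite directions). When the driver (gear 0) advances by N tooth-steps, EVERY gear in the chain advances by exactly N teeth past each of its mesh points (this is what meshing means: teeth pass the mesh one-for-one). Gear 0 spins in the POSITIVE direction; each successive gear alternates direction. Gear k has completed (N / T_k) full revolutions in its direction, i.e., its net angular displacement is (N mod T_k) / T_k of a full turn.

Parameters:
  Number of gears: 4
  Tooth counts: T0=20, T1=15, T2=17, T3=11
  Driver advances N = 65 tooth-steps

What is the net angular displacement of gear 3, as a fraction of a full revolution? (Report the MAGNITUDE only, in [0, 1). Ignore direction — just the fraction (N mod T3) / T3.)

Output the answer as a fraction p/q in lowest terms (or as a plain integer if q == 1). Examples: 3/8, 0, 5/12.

Answer: 10/11

Derivation:
Chain of 4 gears, tooth counts: [20, 15, 17, 11]
  gear 0: T0=20, direction=positive, advance = 65 mod 20 = 5 teeth = 5/20 turn
  gear 1: T1=15, direction=negative, advance = 65 mod 15 = 5 teeth = 5/15 turn
  gear 2: T2=17, direction=positive, advance = 65 mod 17 = 14 teeth = 14/17 turn
  gear 3: T3=11, direction=negative, advance = 65 mod 11 = 10 teeth = 10/11 turn
Gear 3: 65 mod 11 = 10
Fraction = 10 / 11 = 10/11 (gcd(10,11)=1) = 10/11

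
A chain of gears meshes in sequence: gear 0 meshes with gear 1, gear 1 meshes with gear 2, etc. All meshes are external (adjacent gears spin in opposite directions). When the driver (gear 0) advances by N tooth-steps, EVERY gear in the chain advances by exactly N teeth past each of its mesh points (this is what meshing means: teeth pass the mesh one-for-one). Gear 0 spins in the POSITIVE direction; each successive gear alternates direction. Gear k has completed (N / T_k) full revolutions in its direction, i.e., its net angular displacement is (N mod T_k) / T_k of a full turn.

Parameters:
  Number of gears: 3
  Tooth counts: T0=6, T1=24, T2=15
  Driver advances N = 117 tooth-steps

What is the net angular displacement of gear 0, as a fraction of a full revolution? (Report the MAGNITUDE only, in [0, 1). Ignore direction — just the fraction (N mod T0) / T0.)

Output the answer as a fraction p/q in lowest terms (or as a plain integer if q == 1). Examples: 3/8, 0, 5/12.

Answer: 1/2

Derivation:
Chain of 3 gears, tooth counts: [6, 24, 15]
  gear 0: T0=6, direction=positive, advance = 117 mod 6 = 3 teeth = 3/6 turn
  gear 1: T1=24, direction=negative, advance = 117 mod 24 = 21 teeth = 21/24 turn
  gear 2: T2=15, direction=positive, advance = 117 mod 15 = 12 teeth = 12/15 turn
Gear 0: 117 mod 6 = 3
Fraction = 3 / 6 = 1/2 (gcd(3,6)=3) = 1/2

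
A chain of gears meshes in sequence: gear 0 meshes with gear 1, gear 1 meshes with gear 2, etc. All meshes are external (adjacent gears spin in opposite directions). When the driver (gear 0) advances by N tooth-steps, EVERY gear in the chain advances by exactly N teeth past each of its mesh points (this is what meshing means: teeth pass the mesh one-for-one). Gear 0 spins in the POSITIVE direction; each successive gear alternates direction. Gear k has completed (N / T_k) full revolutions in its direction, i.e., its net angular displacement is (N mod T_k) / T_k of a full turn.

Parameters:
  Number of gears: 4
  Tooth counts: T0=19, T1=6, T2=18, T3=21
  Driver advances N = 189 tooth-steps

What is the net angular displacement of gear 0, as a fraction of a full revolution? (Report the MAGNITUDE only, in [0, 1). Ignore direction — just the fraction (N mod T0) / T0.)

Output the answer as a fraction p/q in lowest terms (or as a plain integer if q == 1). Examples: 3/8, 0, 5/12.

Answer: 18/19

Derivation:
Chain of 4 gears, tooth counts: [19, 6, 18, 21]
  gear 0: T0=19, direction=positive, advance = 189 mod 19 = 18 teeth = 18/19 turn
  gear 1: T1=6, direction=negative, advance = 189 mod 6 = 3 teeth = 3/6 turn
  gear 2: T2=18, direction=positive, advance = 189 mod 18 = 9 teeth = 9/18 turn
  gear 3: T3=21, direction=negative, advance = 189 mod 21 = 0 teeth = 0/21 turn
Gear 0: 189 mod 19 = 18
Fraction = 18 / 19 = 18/19 (gcd(18,19)=1) = 18/19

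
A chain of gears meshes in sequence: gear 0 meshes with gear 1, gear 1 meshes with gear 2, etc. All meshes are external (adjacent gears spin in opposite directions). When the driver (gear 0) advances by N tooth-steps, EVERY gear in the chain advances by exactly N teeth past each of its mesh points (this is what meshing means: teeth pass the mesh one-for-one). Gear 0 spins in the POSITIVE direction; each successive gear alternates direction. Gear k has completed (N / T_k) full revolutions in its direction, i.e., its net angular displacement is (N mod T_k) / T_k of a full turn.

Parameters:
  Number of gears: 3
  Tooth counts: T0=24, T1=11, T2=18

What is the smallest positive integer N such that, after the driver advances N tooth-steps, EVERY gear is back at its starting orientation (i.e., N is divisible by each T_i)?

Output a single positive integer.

Gear k returns to start when N is a multiple of T_k.
All gears at start simultaneously when N is a common multiple of [24, 11, 18]; the smallest such N is lcm(24, 11, 18).
Start: lcm = T0 = 24
Fold in T1=11: gcd(24, 11) = 1; lcm(24, 11) = 24 * 11 / 1 = 264 / 1 = 264
Fold in T2=18: gcd(264, 18) = 6; lcm(264, 18) = 264 * 18 / 6 = 4752 / 6 = 792
Full cycle length = 792

Answer: 792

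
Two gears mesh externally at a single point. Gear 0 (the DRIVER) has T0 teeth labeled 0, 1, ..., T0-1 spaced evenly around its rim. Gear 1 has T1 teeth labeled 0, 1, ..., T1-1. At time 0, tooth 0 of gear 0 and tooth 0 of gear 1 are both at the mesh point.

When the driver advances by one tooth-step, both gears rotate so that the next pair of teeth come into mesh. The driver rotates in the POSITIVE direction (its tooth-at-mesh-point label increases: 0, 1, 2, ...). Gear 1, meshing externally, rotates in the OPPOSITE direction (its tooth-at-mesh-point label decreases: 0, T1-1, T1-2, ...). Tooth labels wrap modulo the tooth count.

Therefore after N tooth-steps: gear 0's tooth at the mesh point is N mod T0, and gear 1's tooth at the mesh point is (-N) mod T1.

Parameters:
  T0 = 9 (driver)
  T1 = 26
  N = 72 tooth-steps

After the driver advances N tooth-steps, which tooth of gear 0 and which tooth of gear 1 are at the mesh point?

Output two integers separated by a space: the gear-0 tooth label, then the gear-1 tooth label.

Gear 0 (driver, T0=9): tooth at mesh = N mod T0
  72 = 8 * 9 + 0, so 72 mod 9 = 0
  gear 0 tooth = 0
Gear 1 (driven, T1=26): tooth at mesh = (-N) mod T1
  72 = 2 * 26 + 20, so 72 mod 26 = 20
  (-72) mod 26 = (-20) mod 26 = 26 - 20 = 6
Mesh after 72 steps: gear-0 tooth 0 meets gear-1 tooth 6

Answer: 0 6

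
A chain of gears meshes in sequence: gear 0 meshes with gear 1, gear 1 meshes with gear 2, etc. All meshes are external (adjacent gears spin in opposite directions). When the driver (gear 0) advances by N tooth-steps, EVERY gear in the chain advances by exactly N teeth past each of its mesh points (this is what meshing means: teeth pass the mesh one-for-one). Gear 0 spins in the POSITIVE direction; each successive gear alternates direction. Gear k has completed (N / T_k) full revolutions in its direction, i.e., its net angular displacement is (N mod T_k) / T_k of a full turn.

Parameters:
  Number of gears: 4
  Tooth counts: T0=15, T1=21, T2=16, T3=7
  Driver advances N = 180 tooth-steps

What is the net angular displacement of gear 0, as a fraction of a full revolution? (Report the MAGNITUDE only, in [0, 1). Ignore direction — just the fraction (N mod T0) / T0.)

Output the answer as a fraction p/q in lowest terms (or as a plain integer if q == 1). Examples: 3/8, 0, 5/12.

Answer: 0

Derivation:
Chain of 4 gears, tooth counts: [15, 21, 16, 7]
  gear 0: T0=15, direction=positive, advance = 180 mod 15 = 0 teeth = 0/15 turn
  gear 1: T1=21, direction=negative, advance = 180 mod 21 = 12 teeth = 12/21 turn
  gear 2: T2=16, direction=positive, advance = 180 mod 16 = 4 teeth = 4/16 turn
  gear 3: T3=7, direction=negative, advance = 180 mod 7 = 5 teeth = 5/7 turn
Gear 0: 180 mod 15 = 0
Fraction = 0 / 15 = 0/1 (gcd(0,15)=15) = 0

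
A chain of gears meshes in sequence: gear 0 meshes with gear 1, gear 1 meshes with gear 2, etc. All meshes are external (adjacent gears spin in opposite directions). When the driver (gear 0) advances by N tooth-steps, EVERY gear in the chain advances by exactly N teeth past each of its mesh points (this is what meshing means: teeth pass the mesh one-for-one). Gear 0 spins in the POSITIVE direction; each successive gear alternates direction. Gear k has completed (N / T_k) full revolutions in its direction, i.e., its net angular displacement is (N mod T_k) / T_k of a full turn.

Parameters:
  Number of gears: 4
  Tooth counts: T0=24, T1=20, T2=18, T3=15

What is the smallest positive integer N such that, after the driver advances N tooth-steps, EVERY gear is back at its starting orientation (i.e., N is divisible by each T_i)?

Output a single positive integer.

Answer: 360

Derivation:
Gear k returns to start when N is a multiple of T_k.
All gears at start simultaneously when N is a common multiple of [24, 20, 18, 15]; the smallest such N is lcm(24, 20, 18, 15).
Start: lcm = T0 = 24
Fold in T1=20: gcd(24, 20) = 4; lcm(24, 20) = 24 * 20 / 4 = 480 / 4 = 120
Fold in T2=18: gcd(120, 18) = 6; lcm(120, 18) = 120 * 18 / 6 = 2160 / 6 = 360
Fold in T3=15: gcd(360, 15) = 15; lcm(360, 15) = 360 * 15 / 15 = 5400 / 15 = 360
Full cycle length = 360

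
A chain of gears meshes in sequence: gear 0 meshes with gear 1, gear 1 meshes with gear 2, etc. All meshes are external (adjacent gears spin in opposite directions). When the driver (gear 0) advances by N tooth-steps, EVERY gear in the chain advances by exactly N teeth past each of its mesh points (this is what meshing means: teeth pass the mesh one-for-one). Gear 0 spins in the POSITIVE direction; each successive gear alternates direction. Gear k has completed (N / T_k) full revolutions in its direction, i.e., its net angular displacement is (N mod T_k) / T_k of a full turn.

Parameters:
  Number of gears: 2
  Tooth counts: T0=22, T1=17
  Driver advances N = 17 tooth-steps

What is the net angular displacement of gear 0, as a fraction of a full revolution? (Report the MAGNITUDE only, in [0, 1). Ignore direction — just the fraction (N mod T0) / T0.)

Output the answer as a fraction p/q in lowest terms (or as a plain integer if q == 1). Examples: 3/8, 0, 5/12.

Chain of 2 gears, tooth counts: [22, 17]
  gear 0: T0=22, direction=positive, advance = 17 mod 22 = 17 teeth = 17/22 turn
  gear 1: T1=17, direction=negative, advance = 17 mod 17 = 0 teeth = 0/17 turn
Gear 0: 17 mod 22 = 17
Fraction = 17 / 22 = 17/22 (gcd(17,22)=1) = 17/22

Answer: 17/22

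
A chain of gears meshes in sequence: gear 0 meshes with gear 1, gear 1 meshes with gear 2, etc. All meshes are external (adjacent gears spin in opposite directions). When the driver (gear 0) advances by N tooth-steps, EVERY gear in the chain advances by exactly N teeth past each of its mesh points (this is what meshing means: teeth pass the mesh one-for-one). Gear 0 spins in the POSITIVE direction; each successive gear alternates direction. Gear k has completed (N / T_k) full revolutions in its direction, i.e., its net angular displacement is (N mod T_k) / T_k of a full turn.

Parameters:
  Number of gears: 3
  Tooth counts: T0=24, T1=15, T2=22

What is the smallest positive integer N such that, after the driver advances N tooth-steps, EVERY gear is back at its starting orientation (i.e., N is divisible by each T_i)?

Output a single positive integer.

Gear k returns to start when N is a multiple of T_k.
All gears at start simultaneously when N is a common multiple of [24, 15, 22]; the smallest such N is lcm(24, 15, 22).
Start: lcm = T0 = 24
Fold in T1=15: gcd(24, 15) = 3; lcm(24, 15) = 24 * 15 / 3 = 360 / 3 = 120
Fold in T2=22: gcd(120, 22) = 2; lcm(120, 22) = 120 * 22 / 2 = 2640 / 2 = 1320
Full cycle length = 1320

Answer: 1320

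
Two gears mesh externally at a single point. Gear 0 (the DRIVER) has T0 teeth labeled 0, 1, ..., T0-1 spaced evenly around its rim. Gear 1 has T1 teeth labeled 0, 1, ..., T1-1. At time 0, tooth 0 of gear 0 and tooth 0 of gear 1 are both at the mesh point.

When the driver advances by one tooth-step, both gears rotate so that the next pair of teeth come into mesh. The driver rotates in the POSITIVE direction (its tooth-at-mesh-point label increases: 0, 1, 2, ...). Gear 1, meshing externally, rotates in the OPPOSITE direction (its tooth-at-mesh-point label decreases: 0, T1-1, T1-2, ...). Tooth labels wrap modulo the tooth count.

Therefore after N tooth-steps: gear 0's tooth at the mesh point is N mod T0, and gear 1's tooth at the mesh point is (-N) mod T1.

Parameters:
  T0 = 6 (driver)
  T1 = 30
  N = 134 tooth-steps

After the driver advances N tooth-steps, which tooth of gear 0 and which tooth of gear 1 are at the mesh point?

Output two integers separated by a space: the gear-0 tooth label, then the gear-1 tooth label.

Gear 0 (driver, T0=6): tooth at mesh = N mod T0
  134 = 22 * 6 + 2, so 134 mod 6 = 2
  gear 0 tooth = 2
Gear 1 (driven, T1=30): tooth at mesh = (-N) mod T1
  134 = 4 * 30 + 14, so 134 mod 30 = 14
  (-134) mod 30 = (-14) mod 30 = 30 - 14 = 16
Mesh after 134 steps: gear-0 tooth 2 meets gear-1 tooth 16

Answer: 2 16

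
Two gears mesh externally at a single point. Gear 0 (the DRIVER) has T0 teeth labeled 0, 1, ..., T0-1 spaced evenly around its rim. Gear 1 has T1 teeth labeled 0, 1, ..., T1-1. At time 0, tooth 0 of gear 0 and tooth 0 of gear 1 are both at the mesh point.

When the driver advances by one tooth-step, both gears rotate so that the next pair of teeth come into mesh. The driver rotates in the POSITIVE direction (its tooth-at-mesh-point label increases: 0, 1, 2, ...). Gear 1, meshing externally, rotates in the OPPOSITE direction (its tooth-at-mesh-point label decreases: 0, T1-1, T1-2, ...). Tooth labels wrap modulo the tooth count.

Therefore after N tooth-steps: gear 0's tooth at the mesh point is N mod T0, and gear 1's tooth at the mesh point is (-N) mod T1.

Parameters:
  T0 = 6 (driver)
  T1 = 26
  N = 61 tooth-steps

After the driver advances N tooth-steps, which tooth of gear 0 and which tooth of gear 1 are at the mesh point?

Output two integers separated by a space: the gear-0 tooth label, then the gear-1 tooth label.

Gear 0 (driver, T0=6): tooth at mesh = N mod T0
  61 = 10 * 6 + 1, so 61 mod 6 = 1
  gear 0 tooth = 1
Gear 1 (driven, T1=26): tooth at mesh = (-N) mod T1
  61 = 2 * 26 + 9, so 61 mod 26 = 9
  (-61) mod 26 = (-9) mod 26 = 26 - 9 = 17
Mesh after 61 steps: gear-0 tooth 1 meets gear-1 tooth 17

Answer: 1 17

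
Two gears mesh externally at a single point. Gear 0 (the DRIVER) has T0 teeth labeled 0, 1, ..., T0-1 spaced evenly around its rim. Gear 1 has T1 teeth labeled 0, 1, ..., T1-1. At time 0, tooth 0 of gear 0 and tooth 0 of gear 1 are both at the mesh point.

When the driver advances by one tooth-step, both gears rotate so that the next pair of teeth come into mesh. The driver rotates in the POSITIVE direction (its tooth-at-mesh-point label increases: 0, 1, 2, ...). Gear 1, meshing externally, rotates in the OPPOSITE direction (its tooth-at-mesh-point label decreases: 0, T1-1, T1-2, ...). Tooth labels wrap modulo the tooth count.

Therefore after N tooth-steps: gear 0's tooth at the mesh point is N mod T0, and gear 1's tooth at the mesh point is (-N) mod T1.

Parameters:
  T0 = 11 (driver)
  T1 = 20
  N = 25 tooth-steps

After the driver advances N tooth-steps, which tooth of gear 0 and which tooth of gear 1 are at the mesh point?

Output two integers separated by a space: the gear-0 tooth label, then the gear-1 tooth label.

Gear 0 (driver, T0=11): tooth at mesh = N mod T0
  25 = 2 * 11 + 3, so 25 mod 11 = 3
  gear 0 tooth = 3
Gear 1 (driven, T1=20): tooth at mesh = (-N) mod T1
  25 = 1 * 20 + 5, so 25 mod 20 = 5
  (-25) mod 20 = (-5) mod 20 = 20 - 5 = 15
Mesh after 25 steps: gear-0 tooth 3 meets gear-1 tooth 15

Answer: 3 15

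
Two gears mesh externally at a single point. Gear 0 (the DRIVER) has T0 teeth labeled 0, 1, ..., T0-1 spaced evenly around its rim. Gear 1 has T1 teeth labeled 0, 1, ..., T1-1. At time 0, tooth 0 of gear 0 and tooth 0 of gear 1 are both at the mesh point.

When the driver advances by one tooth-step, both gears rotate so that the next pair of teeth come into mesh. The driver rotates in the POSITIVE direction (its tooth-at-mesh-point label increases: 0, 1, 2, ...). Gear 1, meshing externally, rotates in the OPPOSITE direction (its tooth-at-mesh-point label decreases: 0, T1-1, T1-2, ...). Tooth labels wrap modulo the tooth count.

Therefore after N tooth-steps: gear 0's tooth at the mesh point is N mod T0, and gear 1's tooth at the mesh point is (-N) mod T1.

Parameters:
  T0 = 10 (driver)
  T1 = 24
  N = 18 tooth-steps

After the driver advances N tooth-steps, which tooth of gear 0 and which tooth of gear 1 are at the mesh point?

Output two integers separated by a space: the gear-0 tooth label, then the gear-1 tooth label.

Gear 0 (driver, T0=10): tooth at mesh = N mod T0
  18 = 1 * 10 + 8, so 18 mod 10 = 8
  gear 0 tooth = 8
Gear 1 (driven, T1=24): tooth at mesh = (-N) mod T1
  18 = 0 * 24 + 18, so 18 mod 24 = 18
  (-18) mod 24 = (-18) mod 24 = 24 - 18 = 6
Mesh after 18 steps: gear-0 tooth 8 meets gear-1 tooth 6

Answer: 8 6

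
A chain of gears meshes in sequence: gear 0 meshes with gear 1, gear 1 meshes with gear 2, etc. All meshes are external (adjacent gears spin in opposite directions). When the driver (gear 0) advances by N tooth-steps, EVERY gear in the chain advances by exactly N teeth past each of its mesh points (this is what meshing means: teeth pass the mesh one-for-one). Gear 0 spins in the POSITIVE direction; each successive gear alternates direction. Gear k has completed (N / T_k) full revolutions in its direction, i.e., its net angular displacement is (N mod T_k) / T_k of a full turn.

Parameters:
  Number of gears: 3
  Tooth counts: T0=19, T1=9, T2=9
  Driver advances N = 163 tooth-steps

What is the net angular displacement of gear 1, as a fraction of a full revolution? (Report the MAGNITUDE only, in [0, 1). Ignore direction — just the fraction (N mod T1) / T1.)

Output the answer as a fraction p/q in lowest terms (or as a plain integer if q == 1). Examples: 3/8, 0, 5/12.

Answer: 1/9

Derivation:
Chain of 3 gears, tooth counts: [19, 9, 9]
  gear 0: T0=19, direction=positive, advance = 163 mod 19 = 11 teeth = 11/19 turn
  gear 1: T1=9, direction=negative, advance = 163 mod 9 = 1 teeth = 1/9 turn
  gear 2: T2=9, direction=positive, advance = 163 mod 9 = 1 teeth = 1/9 turn
Gear 1: 163 mod 9 = 1
Fraction = 1 / 9 = 1/9 (gcd(1,9)=1) = 1/9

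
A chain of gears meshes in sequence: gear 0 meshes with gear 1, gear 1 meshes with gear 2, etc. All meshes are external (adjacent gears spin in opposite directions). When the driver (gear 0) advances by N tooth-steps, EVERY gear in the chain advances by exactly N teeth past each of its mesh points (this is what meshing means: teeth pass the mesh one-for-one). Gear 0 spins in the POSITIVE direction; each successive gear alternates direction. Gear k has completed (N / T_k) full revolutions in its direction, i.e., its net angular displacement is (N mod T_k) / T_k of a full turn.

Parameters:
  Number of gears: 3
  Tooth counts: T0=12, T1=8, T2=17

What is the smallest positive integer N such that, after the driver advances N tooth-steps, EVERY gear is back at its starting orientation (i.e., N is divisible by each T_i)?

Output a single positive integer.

Answer: 408

Derivation:
Gear k returns to start when N is a multiple of T_k.
All gears at start simultaneously when N is a common multiple of [12, 8, 17]; the smallest such N is lcm(12, 8, 17).
Start: lcm = T0 = 12
Fold in T1=8: gcd(12, 8) = 4; lcm(12, 8) = 12 * 8 / 4 = 96 / 4 = 24
Fold in T2=17: gcd(24, 17) = 1; lcm(24, 17) = 24 * 17 / 1 = 408 / 1 = 408
Full cycle length = 408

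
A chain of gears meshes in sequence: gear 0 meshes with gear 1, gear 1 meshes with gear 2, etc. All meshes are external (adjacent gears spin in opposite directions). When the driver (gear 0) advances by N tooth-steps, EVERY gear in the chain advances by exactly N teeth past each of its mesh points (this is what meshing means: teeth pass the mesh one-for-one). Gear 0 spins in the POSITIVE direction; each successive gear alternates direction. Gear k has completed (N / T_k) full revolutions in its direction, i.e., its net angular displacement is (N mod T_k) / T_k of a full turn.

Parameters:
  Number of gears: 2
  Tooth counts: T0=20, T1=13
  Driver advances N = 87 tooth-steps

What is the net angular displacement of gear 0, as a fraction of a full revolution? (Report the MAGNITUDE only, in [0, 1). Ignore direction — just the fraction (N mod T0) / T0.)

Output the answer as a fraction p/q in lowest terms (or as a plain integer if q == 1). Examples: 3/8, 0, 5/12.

Answer: 7/20

Derivation:
Chain of 2 gears, tooth counts: [20, 13]
  gear 0: T0=20, direction=positive, advance = 87 mod 20 = 7 teeth = 7/20 turn
  gear 1: T1=13, direction=negative, advance = 87 mod 13 = 9 teeth = 9/13 turn
Gear 0: 87 mod 20 = 7
Fraction = 7 / 20 = 7/20 (gcd(7,20)=1) = 7/20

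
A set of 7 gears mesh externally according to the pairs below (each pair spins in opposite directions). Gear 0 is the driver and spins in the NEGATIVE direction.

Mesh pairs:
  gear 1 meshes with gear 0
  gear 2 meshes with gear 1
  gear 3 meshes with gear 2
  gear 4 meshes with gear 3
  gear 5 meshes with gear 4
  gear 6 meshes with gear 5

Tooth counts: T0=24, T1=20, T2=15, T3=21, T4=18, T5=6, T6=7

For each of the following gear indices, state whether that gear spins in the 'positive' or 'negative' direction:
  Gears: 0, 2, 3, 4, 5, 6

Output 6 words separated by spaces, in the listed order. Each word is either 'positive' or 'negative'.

Answer: negative negative positive negative positive negative

Derivation:
Gear 0 (driver): negative (depth 0)
  gear 1: meshes with gear 0 -> depth 1 -> positive (opposite of gear 0)
  gear 2: meshes with gear 1 -> depth 2 -> negative (opposite of gear 1)
  gear 3: meshes with gear 2 -> depth 3 -> positive (opposite of gear 2)
  gear 4: meshes with gear 3 -> depth 4 -> negative (opposite of gear 3)
  gear 5: meshes with gear 4 -> depth 5 -> positive (opposite of gear 4)
  gear 6: meshes with gear 5 -> depth 6 -> negative (opposite of gear 5)
Queried indices 0, 2, 3, 4, 5, 6 -> negative, negative, positive, negative, positive, negative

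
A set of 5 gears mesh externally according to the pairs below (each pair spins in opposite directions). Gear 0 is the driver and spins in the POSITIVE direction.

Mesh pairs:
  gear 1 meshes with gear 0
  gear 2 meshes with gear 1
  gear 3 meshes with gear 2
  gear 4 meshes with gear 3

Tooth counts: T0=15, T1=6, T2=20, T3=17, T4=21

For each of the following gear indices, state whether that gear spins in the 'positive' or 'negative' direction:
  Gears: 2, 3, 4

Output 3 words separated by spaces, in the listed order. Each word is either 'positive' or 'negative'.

Gear 0 (driver): positive (depth 0)
  gear 1: meshes with gear 0 -> depth 1 -> negative (opposite of gear 0)
  gear 2: meshes with gear 1 -> depth 2 -> positive (opposite of gear 1)
  gear 3: meshes with gear 2 -> depth 3 -> negative (opposite of gear 2)
  gear 4: meshes with gear 3 -> depth 4 -> positive (opposite of gear 3)
Queried indices 2, 3, 4 -> positive, negative, positive

Answer: positive negative positive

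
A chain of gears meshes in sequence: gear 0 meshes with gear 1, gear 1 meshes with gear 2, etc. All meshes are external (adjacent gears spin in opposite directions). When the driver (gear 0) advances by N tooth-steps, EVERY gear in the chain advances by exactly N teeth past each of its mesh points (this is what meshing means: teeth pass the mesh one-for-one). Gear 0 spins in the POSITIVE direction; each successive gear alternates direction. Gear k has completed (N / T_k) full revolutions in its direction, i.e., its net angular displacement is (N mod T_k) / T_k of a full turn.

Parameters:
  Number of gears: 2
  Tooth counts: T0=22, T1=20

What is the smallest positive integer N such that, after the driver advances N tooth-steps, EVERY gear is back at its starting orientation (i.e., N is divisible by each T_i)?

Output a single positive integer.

Gear k returns to start when N is a multiple of T_k.
All gears at start simultaneously when N is a common multiple of [22, 20]; the smallest such N is lcm(22, 20).
Start: lcm = T0 = 22
Fold in T1=20: gcd(22, 20) = 2; lcm(22, 20) = 22 * 20 / 2 = 440 / 2 = 220
Full cycle length = 220

Answer: 220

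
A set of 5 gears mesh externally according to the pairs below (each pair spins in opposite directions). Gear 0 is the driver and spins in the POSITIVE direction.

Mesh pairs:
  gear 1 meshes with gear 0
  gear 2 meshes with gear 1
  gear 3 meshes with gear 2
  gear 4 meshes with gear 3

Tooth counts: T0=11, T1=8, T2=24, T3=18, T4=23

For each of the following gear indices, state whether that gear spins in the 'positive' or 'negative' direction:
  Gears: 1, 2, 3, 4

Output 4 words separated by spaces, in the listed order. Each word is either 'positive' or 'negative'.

Gear 0 (driver): positive (depth 0)
  gear 1: meshes with gear 0 -> depth 1 -> negative (opposite of gear 0)
  gear 2: meshes with gear 1 -> depth 2 -> positive (opposite of gear 1)
  gear 3: meshes with gear 2 -> depth 3 -> negative (opposite of gear 2)
  gear 4: meshes with gear 3 -> depth 4 -> positive (opposite of gear 3)
Queried indices 1, 2, 3, 4 -> negative, positive, negative, positive

Answer: negative positive negative positive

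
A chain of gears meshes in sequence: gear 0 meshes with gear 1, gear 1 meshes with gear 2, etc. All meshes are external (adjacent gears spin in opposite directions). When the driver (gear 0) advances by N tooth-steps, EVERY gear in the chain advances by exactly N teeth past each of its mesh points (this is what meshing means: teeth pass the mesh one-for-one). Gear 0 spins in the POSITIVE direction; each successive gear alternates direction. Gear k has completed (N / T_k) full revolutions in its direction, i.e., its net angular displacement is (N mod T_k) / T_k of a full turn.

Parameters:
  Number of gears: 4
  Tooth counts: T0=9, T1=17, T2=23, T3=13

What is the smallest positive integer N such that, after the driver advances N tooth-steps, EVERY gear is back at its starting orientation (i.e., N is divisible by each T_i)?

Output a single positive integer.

Answer: 45747

Derivation:
Gear k returns to start when N is a multiple of T_k.
All gears at start simultaneously when N is a common multiple of [9, 17, 23, 13]; the smallest such N is lcm(9, 17, 23, 13).
Start: lcm = T0 = 9
Fold in T1=17: gcd(9, 17) = 1; lcm(9, 17) = 9 * 17 / 1 = 153 / 1 = 153
Fold in T2=23: gcd(153, 23) = 1; lcm(153, 23) = 153 * 23 / 1 = 3519 / 1 = 3519
Fold in T3=13: gcd(3519, 13) = 1; lcm(3519, 13) = 3519 * 13 / 1 = 45747 / 1 = 45747
Full cycle length = 45747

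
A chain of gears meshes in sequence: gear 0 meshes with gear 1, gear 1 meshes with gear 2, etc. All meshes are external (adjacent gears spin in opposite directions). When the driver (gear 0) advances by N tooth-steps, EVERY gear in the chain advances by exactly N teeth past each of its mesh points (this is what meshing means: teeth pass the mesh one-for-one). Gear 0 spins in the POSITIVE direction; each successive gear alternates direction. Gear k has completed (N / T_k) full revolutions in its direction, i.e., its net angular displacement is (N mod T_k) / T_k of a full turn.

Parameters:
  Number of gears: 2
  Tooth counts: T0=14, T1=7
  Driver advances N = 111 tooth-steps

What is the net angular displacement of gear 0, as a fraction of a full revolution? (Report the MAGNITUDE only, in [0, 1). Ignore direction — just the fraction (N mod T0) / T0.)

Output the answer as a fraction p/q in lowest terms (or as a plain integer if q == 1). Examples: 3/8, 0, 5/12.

Chain of 2 gears, tooth counts: [14, 7]
  gear 0: T0=14, direction=positive, advance = 111 mod 14 = 13 teeth = 13/14 turn
  gear 1: T1=7, direction=negative, advance = 111 mod 7 = 6 teeth = 6/7 turn
Gear 0: 111 mod 14 = 13
Fraction = 13 / 14 = 13/14 (gcd(13,14)=1) = 13/14

Answer: 13/14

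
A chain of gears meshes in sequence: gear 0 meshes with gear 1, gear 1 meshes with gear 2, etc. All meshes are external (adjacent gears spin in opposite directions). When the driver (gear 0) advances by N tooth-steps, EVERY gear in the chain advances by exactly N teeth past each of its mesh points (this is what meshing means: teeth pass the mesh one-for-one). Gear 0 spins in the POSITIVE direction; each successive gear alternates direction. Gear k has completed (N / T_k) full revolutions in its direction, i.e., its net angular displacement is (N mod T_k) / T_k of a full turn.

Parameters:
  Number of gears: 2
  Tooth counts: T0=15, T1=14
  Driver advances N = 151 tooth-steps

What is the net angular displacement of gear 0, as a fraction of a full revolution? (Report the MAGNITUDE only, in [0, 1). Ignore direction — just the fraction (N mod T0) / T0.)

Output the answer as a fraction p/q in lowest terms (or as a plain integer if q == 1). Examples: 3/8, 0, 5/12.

Answer: 1/15

Derivation:
Chain of 2 gears, tooth counts: [15, 14]
  gear 0: T0=15, direction=positive, advance = 151 mod 15 = 1 teeth = 1/15 turn
  gear 1: T1=14, direction=negative, advance = 151 mod 14 = 11 teeth = 11/14 turn
Gear 0: 151 mod 15 = 1
Fraction = 1 / 15 = 1/15 (gcd(1,15)=1) = 1/15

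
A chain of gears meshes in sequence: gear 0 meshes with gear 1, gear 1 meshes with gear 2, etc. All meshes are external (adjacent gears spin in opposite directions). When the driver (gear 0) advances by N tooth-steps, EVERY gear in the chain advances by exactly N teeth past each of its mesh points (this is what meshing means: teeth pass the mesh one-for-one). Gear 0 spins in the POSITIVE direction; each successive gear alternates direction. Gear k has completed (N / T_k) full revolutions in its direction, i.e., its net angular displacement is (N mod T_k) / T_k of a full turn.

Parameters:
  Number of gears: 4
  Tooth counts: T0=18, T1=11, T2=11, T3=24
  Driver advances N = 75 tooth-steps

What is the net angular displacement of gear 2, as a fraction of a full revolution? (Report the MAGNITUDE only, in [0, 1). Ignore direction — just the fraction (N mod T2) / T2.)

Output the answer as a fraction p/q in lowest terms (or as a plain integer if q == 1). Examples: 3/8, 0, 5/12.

Chain of 4 gears, tooth counts: [18, 11, 11, 24]
  gear 0: T0=18, direction=positive, advance = 75 mod 18 = 3 teeth = 3/18 turn
  gear 1: T1=11, direction=negative, advance = 75 mod 11 = 9 teeth = 9/11 turn
  gear 2: T2=11, direction=positive, advance = 75 mod 11 = 9 teeth = 9/11 turn
  gear 3: T3=24, direction=negative, advance = 75 mod 24 = 3 teeth = 3/24 turn
Gear 2: 75 mod 11 = 9
Fraction = 9 / 11 = 9/11 (gcd(9,11)=1) = 9/11

Answer: 9/11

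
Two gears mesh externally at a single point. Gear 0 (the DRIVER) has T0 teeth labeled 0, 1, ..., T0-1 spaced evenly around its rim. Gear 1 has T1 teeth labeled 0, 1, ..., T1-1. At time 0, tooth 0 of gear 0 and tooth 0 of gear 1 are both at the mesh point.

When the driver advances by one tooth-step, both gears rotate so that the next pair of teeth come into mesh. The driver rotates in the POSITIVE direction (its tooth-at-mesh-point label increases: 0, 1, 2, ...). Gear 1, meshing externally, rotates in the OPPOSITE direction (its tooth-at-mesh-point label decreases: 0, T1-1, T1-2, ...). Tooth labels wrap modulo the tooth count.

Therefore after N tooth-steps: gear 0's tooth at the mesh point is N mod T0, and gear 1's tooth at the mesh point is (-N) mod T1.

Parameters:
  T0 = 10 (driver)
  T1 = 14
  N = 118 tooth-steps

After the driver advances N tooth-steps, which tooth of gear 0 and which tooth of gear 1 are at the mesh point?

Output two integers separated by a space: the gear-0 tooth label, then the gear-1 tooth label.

Answer: 8 8

Derivation:
Gear 0 (driver, T0=10): tooth at mesh = N mod T0
  118 = 11 * 10 + 8, so 118 mod 10 = 8
  gear 0 tooth = 8
Gear 1 (driven, T1=14): tooth at mesh = (-N) mod T1
  118 = 8 * 14 + 6, so 118 mod 14 = 6
  (-118) mod 14 = (-6) mod 14 = 14 - 6 = 8
Mesh after 118 steps: gear-0 tooth 8 meets gear-1 tooth 8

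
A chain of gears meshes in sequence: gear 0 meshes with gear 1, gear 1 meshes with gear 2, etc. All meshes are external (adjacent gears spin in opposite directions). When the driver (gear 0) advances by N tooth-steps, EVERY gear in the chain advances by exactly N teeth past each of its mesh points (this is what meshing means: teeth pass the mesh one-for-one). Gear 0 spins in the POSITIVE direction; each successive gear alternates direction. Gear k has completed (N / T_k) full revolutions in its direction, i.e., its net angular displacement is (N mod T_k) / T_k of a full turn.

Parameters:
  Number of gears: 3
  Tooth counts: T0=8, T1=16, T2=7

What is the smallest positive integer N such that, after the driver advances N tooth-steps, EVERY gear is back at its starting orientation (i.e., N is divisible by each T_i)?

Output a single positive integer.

Gear k returns to start when N is a multiple of T_k.
All gears at start simultaneously when N is a common multiple of [8, 16, 7]; the smallest such N is lcm(8, 16, 7).
Start: lcm = T0 = 8
Fold in T1=16: gcd(8, 16) = 8; lcm(8, 16) = 8 * 16 / 8 = 128 / 8 = 16
Fold in T2=7: gcd(16, 7) = 1; lcm(16, 7) = 16 * 7 / 1 = 112 / 1 = 112
Full cycle length = 112

Answer: 112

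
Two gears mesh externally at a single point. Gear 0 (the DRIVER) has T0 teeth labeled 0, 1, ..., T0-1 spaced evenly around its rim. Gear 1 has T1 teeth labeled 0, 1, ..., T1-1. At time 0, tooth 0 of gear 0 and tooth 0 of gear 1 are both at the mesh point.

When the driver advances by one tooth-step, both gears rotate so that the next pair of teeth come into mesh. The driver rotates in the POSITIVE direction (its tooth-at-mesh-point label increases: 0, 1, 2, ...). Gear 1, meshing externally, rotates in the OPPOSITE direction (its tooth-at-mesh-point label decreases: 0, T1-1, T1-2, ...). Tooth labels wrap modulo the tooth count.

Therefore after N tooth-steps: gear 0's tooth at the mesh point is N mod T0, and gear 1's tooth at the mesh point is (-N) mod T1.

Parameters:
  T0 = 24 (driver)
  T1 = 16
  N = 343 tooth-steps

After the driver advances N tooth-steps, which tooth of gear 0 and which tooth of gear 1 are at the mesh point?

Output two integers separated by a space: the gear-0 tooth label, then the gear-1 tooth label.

Answer: 7 9

Derivation:
Gear 0 (driver, T0=24): tooth at mesh = N mod T0
  343 = 14 * 24 + 7, so 343 mod 24 = 7
  gear 0 tooth = 7
Gear 1 (driven, T1=16): tooth at mesh = (-N) mod T1
  343 = 21 * 16 + 7, so 343 mod 16 = 7
  (-343) mod 16 = (-7) mod 16 = 16 - 7 = 9
Mesh after 343 steps: gear-0 tooth 7 meets gear-1 tooth 9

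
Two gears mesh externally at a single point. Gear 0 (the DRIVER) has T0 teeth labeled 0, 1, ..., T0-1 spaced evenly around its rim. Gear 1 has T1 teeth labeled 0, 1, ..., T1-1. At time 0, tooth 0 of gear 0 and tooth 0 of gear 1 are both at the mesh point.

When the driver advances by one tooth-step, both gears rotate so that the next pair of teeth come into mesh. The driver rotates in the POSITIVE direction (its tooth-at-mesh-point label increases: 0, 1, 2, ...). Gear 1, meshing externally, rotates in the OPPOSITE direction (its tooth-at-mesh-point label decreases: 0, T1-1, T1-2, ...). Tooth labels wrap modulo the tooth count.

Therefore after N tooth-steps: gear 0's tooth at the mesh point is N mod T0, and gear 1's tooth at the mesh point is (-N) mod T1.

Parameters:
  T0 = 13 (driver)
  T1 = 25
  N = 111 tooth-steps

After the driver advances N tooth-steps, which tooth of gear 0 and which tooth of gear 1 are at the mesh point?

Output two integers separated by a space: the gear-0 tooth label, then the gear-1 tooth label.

Gear 0 (driver, T0=13): tooth at mesh = N mod T0
  111 = 8 * 13 + 7, so 111 mod 13 = 7
  gear 0 tooth = 7
Gear 1 (driven, T1=25): tooth at mesh = (-N) mod T1
  111 = 4 * 25 + 11, so 111 mod 25 = 11
  (-111) mod 25 = (-11) mod 25 = 25 - 11 = 14
Mesh after 111 steps: gear-0 tooth 7 meets gear-1 tooth 14

Answer: 7 14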